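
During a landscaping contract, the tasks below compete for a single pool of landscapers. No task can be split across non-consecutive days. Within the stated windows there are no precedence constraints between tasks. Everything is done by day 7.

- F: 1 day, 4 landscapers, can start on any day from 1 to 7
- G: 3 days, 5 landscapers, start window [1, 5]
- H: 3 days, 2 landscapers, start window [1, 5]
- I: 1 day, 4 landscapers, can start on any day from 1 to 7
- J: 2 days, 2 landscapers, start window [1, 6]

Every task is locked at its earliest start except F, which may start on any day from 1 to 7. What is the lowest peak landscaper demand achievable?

13

F@1: d1:17  d2:9  d3:7  d4:0  d5:0  d6:0  d7:0 → peak 17
F@2: d1:13  d2:13  d3:7  d4:0  d5:0  d6:0  d7:0 → peak 13
F@3: d1:13  d2:9  d3:11  d4:0  d5:0  d6:0  d7:0 → peak 13
F@4: d1:13  d2:9  d3:7  d4:4  d5:0  d6:0  d7:0 → peak 13
F@5: d1:13  d2:9  d3:7  d4:0  d5:4  d6:0  d7:0 → peak 13
F@6: d1:13  d2:9  d3:7  d4:0  d5:0  d6:4  d7:0 → peak 13
F@7: d1:13  d2:9  d3:7  d4:0  d5:0  d6:0  d7:4 → peak 13
Best is F@2, peak 13.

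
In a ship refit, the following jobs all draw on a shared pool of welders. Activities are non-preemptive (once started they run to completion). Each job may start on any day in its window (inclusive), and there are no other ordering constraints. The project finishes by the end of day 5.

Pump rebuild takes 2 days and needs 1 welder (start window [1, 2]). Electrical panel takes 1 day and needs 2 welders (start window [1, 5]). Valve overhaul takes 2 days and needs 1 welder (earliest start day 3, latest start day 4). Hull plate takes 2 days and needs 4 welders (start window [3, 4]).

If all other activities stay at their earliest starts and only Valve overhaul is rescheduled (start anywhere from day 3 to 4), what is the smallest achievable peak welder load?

Valve overhaul@3: d1:3  d2:1  d3:5  d4:5  d5:0 → peak 5
Valve overhaul@4: d1:3  d2:1  d3:4  d4:5  d5:1 → peak 5
Best is Valve overhaul@3, peak 5.

5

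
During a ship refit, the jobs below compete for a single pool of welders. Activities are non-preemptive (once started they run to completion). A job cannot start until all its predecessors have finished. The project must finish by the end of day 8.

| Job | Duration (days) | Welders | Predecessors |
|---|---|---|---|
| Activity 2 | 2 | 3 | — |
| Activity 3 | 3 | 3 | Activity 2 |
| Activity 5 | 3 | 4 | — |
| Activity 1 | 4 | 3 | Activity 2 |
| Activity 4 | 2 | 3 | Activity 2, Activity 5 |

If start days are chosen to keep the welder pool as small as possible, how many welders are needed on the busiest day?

Early-start (Activity 2@1, Activity 3@3, Activity 5@1, Activity 1@3, Activity 4@4) gives peak 10: d1:7  d2:7  d3:10  d4:9  d5:9  d6:3  d7:0  d8:0.
Shift Activity 1→4, Activity 4→6.
Schedule Activity 2@1, Activity 3@3, Activity 5@1, Activity 1@4, Activity 4@6: d1:7  d2:7  d3:7  d4:6  d5:6  d6:6  d7:6  d8:0 — peak 7.

7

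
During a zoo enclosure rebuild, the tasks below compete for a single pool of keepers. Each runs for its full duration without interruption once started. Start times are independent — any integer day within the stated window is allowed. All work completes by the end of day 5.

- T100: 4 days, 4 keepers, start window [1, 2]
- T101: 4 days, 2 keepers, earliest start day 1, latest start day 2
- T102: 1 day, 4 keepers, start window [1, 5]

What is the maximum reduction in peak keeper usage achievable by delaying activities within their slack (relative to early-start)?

Early-start peak: d1:10  d2:6  d3:6  d4:6  d5:0 ⇒ 10.
Leveled (T100@1, T101@1, T102@5): d1:6  d2:6  d3:6  d4:6  d5:4 ⇒ 6.
Reduction 10 − 6 = 4.

4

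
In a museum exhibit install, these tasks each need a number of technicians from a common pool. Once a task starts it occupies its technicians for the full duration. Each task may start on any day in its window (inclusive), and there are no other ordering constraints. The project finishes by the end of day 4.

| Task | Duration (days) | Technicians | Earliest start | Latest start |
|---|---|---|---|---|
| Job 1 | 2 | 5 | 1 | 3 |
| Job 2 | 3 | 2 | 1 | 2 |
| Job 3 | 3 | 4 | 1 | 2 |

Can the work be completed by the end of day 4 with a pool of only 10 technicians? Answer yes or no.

no

The minimum achievable peak is 11; 10 < 11, so no feasible schedule stays within the cap.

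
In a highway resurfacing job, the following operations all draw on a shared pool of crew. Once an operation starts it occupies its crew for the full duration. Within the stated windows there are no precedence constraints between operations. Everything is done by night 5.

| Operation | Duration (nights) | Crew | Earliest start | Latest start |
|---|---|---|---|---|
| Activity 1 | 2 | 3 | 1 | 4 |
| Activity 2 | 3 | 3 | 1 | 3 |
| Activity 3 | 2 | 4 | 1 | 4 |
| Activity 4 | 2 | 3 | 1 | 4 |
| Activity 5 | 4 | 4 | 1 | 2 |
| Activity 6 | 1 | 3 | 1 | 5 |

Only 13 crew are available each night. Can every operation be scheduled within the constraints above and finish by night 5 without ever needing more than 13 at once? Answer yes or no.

Schedule Activity 1@1, Activity 2@1, Activity 3@3, Activity 4@4, Activity 5@1, Activity 6@5: n1:10  n2:10  n3:11  n4:11  n5:6 — peak 11 ≤ 13.

yes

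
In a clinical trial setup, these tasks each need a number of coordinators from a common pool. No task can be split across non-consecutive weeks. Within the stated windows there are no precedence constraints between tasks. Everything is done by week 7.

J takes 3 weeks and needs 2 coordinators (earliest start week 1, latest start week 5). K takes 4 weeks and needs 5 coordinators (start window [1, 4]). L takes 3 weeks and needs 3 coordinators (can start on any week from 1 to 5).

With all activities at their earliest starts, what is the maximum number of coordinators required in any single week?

10

Early-start schedule: J@1, K@1, L@1.
Load per week: week 1: 10, week 2: 10, week 3: 10, week 4: 5, week 5: 0, week 6: 0, week 7: 0.
Peak is 10.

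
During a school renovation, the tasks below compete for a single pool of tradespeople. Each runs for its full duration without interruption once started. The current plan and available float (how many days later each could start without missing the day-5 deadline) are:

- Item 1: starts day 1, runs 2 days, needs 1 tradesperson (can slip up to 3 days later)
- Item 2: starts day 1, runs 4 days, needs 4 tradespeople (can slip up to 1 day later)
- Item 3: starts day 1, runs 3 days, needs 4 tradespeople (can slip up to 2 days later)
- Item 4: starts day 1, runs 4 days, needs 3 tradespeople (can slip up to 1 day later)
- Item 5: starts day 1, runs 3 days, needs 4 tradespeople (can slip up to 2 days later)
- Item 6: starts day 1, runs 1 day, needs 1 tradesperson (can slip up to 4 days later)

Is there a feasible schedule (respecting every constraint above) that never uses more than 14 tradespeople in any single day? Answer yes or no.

The minimum achievable peak is 15; 14 < 15, so no feasible schedule stays within the cap.

no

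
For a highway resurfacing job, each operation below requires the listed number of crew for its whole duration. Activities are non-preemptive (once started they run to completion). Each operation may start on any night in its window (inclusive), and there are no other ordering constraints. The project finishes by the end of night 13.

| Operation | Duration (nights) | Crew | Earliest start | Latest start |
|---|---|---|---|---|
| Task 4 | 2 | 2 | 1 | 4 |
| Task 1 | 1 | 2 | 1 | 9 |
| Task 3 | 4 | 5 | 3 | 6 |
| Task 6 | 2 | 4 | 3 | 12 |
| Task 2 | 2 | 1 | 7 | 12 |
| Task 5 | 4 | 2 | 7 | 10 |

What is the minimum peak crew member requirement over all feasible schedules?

5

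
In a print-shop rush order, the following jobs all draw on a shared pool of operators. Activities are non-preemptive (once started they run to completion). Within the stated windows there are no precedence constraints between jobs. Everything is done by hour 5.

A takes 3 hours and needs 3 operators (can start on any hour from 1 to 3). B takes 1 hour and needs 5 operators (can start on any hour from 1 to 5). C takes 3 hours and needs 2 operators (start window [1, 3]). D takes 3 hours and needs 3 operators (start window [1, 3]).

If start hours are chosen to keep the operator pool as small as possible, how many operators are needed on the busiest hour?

8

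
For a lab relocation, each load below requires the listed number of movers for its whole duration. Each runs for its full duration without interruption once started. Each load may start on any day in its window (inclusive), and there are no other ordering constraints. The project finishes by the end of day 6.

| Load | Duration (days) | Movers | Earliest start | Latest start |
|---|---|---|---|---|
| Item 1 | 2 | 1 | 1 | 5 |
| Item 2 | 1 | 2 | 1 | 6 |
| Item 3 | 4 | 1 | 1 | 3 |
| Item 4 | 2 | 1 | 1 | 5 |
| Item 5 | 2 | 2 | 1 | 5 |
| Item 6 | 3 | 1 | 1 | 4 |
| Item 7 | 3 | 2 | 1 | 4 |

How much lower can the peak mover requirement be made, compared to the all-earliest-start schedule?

6

Early-start peak: d1:10  d2:8  d3:4  d4:1  d5:0  d6:0 ⇒ 10.
Leveled (Item 1@1, Item 2@1, Item 3@1, Item 4@2, Item 5@5, Item 6@2, Item 7@4): d1:4  d2:4  d3:3  d4:4  d5:4  d6:4 ⇒ 4.
Reduction 10 − 4 = 6.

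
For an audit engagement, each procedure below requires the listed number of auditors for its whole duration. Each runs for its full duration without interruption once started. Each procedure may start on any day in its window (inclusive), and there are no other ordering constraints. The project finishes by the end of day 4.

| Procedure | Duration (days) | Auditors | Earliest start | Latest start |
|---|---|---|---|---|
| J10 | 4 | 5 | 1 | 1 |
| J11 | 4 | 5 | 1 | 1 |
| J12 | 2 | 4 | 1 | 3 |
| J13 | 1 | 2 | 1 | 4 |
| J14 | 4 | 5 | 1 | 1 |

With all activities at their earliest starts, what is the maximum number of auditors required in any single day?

21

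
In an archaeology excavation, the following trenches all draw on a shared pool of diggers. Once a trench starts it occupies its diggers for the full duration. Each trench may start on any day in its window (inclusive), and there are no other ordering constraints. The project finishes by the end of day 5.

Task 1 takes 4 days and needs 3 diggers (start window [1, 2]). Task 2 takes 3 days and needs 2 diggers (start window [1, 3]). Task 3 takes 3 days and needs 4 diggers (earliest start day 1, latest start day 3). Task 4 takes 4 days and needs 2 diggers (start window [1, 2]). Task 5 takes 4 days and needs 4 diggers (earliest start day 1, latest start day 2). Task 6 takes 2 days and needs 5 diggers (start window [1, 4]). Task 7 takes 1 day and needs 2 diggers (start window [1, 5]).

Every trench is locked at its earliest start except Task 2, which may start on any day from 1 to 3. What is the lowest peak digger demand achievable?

20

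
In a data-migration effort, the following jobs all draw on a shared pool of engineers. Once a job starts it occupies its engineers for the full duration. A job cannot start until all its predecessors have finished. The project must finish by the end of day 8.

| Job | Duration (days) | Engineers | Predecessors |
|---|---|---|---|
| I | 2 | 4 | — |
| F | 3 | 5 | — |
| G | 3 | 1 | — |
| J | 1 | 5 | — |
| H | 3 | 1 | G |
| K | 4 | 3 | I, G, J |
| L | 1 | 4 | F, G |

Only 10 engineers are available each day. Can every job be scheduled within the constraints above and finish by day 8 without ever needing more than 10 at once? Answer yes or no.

yes

Schedule I@1, F@3, G@2, J@1, H@5, K@5, L@6: d1:9  d2:5  d3:6  d4:6  d5:9  d6:8  d7:4  d8:3 — peak 9 ≤ 10.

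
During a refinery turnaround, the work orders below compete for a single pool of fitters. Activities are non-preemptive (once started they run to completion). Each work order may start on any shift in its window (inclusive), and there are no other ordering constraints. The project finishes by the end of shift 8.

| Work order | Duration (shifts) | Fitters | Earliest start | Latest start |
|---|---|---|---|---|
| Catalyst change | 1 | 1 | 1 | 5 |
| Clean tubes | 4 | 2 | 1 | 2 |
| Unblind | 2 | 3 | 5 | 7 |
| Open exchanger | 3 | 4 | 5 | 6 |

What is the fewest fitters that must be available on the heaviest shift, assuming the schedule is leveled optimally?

Schedule Catalyst change@1, Clean tubes@1, Unblind@5, Open exchanger@5: s1:3  s2:2  s3:2  s4:2  s5:7  s6:7  s7:4  s8:0 — peak 7.

7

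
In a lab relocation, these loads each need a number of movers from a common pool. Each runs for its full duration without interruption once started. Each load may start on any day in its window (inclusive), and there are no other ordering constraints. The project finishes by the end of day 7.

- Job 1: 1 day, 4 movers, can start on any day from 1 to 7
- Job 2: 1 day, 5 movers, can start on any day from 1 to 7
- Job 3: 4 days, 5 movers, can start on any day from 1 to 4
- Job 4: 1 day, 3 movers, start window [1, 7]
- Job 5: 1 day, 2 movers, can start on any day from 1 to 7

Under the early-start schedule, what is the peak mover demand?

19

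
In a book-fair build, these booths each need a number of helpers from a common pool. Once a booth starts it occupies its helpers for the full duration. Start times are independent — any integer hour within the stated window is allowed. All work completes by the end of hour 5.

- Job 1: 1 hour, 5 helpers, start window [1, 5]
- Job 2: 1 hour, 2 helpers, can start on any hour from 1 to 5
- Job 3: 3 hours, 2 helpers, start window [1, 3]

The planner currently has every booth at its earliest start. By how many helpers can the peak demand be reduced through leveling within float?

4

Early-start peak: h1:9  h2:2  h3:2  h4:0  h5:0 ⇒ 9.
Leveled (Job 1@1, Job 2@2, Job 3@2): h1:5  h2:4  h3:2  h4:2  h5:0 ⇒ 5.
Reduction 9 − 5 = 4.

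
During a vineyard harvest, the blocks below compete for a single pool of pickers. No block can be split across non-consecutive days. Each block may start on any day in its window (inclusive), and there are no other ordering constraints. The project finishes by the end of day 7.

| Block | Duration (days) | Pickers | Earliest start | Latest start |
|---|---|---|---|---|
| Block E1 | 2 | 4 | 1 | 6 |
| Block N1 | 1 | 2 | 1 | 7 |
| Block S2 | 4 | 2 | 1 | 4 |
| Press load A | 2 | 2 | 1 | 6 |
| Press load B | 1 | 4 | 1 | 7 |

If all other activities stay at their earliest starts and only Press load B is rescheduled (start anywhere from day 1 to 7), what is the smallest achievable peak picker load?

Press load B@1: d1:14  d2:8  d3:2  d4:2  d5:0  d6:0  d7:0 → peak 14
Press load B@2: d1:10  d2:12  d3:2  d4:2  d5:0  d6:0  d7:0 → peak 12
Press load B@3: d1:10  d2:8  d3:6  d4:2  d5:0  d6:0  d7:0 → peak 10
Press load B@4: d1:10  d2:8  d3:2  d4:6  d5:0  d6:0  d7:0 → peak 10
Press load B@5: d1:10  d2:8  d3:2  d4:2  d5:4  d6:0  d7:0 → peak 10
Press load B@6: d1:10  d2:8  d3:2  d4:2  d5:0  d6:4  d7:0 → peak 10
Press load B@7: d1:10  d2:8  d3:2  d4:2  d5:0  d6:0  d7:4 → peak 10
Best is Press load B@3, peak 10.

10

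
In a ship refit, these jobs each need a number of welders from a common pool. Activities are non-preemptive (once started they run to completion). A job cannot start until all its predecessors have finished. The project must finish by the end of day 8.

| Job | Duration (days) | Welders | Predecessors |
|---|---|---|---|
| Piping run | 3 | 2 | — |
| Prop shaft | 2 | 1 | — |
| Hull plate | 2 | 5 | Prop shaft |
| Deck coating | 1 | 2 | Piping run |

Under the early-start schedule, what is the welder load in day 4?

7

At early start, day 4 has: Hull plate, Deck coating.
Demand: 5 + 2 = 7.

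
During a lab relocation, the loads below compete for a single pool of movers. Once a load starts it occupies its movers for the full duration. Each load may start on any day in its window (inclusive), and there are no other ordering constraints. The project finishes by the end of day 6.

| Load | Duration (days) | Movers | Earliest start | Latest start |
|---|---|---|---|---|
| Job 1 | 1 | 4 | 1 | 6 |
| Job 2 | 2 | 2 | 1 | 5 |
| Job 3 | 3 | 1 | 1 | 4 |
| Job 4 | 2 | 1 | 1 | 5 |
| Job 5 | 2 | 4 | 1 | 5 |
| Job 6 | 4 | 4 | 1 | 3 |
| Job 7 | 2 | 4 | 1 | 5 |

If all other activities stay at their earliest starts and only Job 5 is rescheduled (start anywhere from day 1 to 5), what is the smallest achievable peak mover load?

Job 5@1: d1:20  d2:16  d3:5  d4:4  d5:0  d6:0 → peak 20
Job 5@2: d1:16  d2:16  d3:9  d4:4  d5:0  d6:0 → peak 16
Job 5@3: d1:16  d2:12  d3:9  d4:8  d5:0  d6:0 → peak 16
Job 5@4: d1:16  d2:12  d3:5  d4:8  d5:4  d6:0 → peak 16
Job 5@5: d1:16  d2:12  d3:5  d4:4  d5:4  d6:4 → peak 16
Best is Job 5@2, peak 16.

16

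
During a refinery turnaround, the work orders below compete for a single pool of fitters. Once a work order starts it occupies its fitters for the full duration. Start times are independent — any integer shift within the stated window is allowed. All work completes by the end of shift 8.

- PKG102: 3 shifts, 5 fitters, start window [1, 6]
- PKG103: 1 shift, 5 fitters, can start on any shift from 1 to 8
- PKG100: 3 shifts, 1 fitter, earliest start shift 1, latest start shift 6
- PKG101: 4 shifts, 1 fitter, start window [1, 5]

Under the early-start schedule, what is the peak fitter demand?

12

Early-start schedule: PKG102@1, PKG103@1, PKG100@1, PKG101@1.
Load per shift: shift 1: 12, shift 2: 7, shift 3: 7, shift 4: 1, shift 5: 0, shift 6: 0, shift 7: 0, shift 8: 0.
Peak is 12.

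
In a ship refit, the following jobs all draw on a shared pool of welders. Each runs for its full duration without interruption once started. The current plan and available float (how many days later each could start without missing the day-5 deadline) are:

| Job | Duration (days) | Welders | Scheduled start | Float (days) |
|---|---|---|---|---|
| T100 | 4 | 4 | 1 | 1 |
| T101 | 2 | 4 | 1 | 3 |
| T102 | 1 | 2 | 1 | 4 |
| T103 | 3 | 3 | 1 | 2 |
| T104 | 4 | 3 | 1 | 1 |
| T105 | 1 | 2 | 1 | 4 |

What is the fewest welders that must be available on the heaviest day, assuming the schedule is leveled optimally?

11

Early-start (T100@1, T101@1, T102@1, T103@1, T104@1, T105@1) gives peak 18: d1:18  d2:14  d3:10  d4:7  d5:0.
Shift T103→3, T104→2, T105→5.
Schedule T100@1, T101@1, T102@1, T103@3, T104@2, T105@5: d1:10  d2:11  d3:10  d4:10  d5:8 — peak 11.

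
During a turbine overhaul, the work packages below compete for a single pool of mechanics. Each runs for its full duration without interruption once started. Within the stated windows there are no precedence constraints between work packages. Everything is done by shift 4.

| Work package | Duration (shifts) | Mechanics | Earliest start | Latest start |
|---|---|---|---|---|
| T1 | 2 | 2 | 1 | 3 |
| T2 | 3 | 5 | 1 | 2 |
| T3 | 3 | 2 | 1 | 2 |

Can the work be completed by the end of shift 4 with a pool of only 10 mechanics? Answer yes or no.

yes

Schedule T1@1, T2@1, T3@1: s1:9  s2:9  s3:7  s4:0 — peak 9 ≤ 10.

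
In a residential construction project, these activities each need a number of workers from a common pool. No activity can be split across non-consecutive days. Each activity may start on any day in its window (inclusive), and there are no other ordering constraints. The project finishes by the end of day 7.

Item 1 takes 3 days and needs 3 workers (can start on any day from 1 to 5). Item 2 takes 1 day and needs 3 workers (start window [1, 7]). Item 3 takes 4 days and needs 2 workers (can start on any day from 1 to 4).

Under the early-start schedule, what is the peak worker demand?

8

Early-start schedule: Item 1@1, Item 2@1, Item 3@1.
Load per day: day 1: 8, day 2: 5, day 3: 5, day 4: 2, day 5: 0, day 6: 0, day 7: 0.
Peak is 8.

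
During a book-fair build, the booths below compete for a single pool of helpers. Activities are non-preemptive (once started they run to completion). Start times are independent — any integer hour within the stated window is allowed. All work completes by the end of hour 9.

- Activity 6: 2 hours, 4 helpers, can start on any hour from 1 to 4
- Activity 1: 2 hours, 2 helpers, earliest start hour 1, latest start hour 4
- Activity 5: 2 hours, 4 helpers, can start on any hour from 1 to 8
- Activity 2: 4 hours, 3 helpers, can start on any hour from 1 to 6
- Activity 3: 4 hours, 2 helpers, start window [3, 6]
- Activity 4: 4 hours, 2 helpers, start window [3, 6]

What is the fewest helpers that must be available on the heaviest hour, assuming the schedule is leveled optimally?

7

Early-start (Activity 6@1, Activity 1@1, Activity 5@1, Activity 2@1, Activity 3@3, Activity 4@3) gives peak 13: h1:13  h2:13  h3:7  h4:7  h5:4  h6:4  h7:0  h8:0  h9:0.
Shift Activity 5→3, Activity 2→3, Activity 3→5, Activity 4→5.
Schedule Activity 6@1, Activity 1@1, Activity 5@3, Activity 2@3, Activity 3@5, Activity 4@5: h1:6  h2:6  h3:7  h4:7  h5:7  h6:7  h7:4  h8:4  h9:0 — peak 7.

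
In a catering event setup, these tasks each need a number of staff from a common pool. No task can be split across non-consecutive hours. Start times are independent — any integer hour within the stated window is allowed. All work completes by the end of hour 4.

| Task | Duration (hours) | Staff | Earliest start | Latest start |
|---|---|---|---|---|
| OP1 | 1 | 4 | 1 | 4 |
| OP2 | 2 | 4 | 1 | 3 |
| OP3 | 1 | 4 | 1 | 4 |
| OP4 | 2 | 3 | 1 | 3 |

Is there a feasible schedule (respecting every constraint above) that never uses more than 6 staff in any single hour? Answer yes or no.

no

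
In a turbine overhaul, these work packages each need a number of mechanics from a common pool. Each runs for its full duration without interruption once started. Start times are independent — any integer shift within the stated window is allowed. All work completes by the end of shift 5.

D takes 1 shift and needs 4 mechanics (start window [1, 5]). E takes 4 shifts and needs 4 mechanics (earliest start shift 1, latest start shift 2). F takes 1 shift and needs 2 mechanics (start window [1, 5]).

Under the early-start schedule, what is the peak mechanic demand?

Early-start schedule: D@1, E@1, F@1.
Load per shift: shift 1: 10, shift 2: 4, shift 3: 4, shift 4: 4, shift 5: 0.
Peak is 10.

10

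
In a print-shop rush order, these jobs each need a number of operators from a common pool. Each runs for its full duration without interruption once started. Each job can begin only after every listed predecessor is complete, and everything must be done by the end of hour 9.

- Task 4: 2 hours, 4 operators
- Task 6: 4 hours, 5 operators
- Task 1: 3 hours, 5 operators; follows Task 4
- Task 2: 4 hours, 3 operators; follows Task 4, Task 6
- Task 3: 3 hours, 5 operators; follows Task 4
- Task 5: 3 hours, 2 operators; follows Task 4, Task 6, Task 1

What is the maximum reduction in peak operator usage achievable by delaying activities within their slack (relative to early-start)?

Early-start peak: h1:9  h2:9  h3:15  h4:15  h5:13  h6:5  h7:5  h8:5  h9:0 ⇒ 15.
Leveled (Task 4@1, Task 6@1, Task 1@3, Task 2@5, Task 3@6, Task 5@6): h1:9  h2:9  h3:10  h4:10  h5:8  h6:10  h7:10  h8:10  h9:0 ⇒ 10.
Reduction 15 − 10 = 5.

5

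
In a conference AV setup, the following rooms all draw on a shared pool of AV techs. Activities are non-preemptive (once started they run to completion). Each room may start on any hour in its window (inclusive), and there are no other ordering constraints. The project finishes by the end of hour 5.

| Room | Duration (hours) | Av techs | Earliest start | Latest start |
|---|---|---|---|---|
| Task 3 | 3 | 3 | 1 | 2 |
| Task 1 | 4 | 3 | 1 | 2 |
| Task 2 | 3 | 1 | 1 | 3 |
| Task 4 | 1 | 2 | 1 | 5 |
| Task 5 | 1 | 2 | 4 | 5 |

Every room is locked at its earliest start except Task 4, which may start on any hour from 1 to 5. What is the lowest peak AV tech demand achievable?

Task 4@1: h1:9  h2:7  h3:7  h4:5  h5:0 → peak 9
Task 4@2: h1:7  h2:9  h3:7  h4:5  h5:0 → peak 9
Task 4@3: h1:7  h2:7  h3:9  h4:5  h5:0 → peak 9
Task 4@4: h1:7  h2:7  h3:7  h4:7  h5:0 → peak 7
Task 4@5: h1:7  h2:7  h3:7  h4:5  h5:2 → peak 7
Best is Task 4@4, peak 7.

7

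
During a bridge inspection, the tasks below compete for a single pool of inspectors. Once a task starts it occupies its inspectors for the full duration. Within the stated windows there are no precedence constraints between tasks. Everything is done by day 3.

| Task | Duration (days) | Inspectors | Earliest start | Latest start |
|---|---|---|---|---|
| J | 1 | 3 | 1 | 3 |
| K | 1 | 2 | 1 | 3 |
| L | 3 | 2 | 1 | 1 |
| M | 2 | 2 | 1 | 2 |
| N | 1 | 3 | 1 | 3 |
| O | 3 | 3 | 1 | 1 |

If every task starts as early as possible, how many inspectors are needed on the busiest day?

15

Early-start schedule: J@1, K@1, L@1, M@1, N@1, O@1.
Load per day: day 1: 15, day 2: 7, day 3: 5.
Peak is 15.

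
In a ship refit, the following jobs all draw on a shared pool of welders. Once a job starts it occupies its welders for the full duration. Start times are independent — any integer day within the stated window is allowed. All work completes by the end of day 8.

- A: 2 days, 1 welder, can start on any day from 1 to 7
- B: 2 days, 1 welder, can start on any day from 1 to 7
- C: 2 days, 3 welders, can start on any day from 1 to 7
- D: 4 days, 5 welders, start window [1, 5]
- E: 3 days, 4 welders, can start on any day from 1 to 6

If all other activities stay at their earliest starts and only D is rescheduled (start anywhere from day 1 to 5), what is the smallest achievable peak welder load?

D@1: d1:14  d2:14  d3:9  d4:5  d5:0  d6:0  d7:0  d8:0 → peak 14
D@2: d1:9  d2:14  d3:9  d4:5  d5:5  d6:0  d7:0  d8:0 → peak 14
D@3: d1:9  d2:9  d3:9  d4:5  d5:5  d6:5  d7:0  d8:0 → peak 9
D@4: d1:9  d2:9  d3:4  d4:5  d5:5  d6:5  d7:5  d8:0 → peak 9
D@5: d1:9  d2:9  d3:4  d4:0  d5:5  d6:5  d7:5  d8:5 → peak 9
Best is D@3, peak 9.

9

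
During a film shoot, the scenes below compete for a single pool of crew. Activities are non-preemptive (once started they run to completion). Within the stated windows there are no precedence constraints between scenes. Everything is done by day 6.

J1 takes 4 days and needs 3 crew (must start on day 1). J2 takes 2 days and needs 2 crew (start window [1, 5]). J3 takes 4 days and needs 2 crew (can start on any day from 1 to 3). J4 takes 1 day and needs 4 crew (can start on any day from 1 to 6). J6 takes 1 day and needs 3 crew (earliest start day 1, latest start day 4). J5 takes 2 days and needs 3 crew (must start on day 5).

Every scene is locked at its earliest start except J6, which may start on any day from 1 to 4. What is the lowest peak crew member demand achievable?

J6@1: d1:14  d2:7  d3:5  d4:5  d5:3  d6:3 → peak 14
J6@2: d1:11  d2:10  d3:5  d4:5  d5:3  d6:3 → peak 11
J6@3: d1:11  d2:7  d3:8  d4:5  d5:3  d6:3 → peak 11
J6@4: d1:11  d2:7  d3:5  d4:8  d5:3  d6:3 → peak 11
Best is J6@2, peak 11.

11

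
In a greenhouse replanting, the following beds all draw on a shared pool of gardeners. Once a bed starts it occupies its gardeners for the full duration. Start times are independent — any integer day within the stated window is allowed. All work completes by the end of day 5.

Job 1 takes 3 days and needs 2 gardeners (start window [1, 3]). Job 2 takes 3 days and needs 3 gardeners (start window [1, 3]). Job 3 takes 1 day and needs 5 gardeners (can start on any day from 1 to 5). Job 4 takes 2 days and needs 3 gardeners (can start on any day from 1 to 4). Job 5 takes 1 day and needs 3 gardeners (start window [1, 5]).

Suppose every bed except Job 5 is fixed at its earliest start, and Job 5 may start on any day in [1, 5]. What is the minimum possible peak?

Job 5@1: d1:16  d2:8  d3:5  d4:0  d5:0 → peak 16
Job 5@2: d1:13  d2:11  d3:5  d4:0  d5:0 → peak 13
Job 5@3: d1:13  d2:8  d3:8  d4:0  d5:0 → peak 13
Job 5@4: d1:13  d2:8  d3:5  d4:3  d5:0 → peak 13
Job 5@5: d1:13  d2:8  d3:5  d4:0  d5:3 → peak 13
Best is Job 5@2, peak 13.

13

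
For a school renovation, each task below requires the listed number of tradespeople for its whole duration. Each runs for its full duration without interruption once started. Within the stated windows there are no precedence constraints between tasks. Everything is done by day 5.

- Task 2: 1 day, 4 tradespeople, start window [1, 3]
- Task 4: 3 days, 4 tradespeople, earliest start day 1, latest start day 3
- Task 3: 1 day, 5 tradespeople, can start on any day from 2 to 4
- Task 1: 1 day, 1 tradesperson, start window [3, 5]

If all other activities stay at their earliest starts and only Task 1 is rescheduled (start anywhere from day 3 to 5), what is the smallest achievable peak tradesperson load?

9

Task 1@3: d1:8  d2:9  d3:5  d4:0  d5:0 → peak 9
Task 1@4: d1:8  d2:9  d3:4  d4:1  d5:0 → peak 9
Task 1@5: d1:8  d2:9  d3:4  d4:0  d5:1 → peak 9
Best is Task 1@3, peak 9.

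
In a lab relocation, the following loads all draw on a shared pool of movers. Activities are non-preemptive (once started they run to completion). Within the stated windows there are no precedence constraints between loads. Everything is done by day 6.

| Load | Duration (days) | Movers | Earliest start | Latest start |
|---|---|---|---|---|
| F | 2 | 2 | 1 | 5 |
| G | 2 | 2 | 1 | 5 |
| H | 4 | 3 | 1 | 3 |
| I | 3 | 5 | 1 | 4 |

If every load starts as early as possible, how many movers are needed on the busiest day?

Early-start schedule: F@1, G@1, H@1, I@1.
Load per day: day 1: 12, day 2: 12, day 3: 8, day 4: 3, day 5: 0, day 6: 0.
Peak is 12.

12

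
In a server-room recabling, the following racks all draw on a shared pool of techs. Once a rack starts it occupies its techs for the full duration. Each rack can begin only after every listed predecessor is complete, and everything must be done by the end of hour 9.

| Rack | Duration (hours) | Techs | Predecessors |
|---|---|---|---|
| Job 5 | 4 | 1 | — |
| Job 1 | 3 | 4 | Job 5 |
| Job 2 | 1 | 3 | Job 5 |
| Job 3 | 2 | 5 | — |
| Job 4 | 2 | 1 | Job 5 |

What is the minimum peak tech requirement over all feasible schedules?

6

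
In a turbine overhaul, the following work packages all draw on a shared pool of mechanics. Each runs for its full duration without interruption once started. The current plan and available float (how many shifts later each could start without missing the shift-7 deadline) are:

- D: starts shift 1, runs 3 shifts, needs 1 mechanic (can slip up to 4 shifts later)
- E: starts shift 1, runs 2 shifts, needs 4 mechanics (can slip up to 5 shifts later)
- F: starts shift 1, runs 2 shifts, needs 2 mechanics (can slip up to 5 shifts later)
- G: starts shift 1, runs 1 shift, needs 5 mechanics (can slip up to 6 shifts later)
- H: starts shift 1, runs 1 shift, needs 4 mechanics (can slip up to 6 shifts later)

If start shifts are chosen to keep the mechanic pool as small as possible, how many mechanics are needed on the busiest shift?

5

Early-start (D@1, E@1, F@1, G@1, H@1) gives peak 16: s1:16  s2:7  s3:1  s4:0  s5:0  s6:0  s7:0.
Shift F→3, G→5, H→6.
Schedule D@1, E@1, F@3, G@5, H@6: s1:5  s2:5  s3:3  s4:2  s5:5  s6:4  s7:0 — peak 5.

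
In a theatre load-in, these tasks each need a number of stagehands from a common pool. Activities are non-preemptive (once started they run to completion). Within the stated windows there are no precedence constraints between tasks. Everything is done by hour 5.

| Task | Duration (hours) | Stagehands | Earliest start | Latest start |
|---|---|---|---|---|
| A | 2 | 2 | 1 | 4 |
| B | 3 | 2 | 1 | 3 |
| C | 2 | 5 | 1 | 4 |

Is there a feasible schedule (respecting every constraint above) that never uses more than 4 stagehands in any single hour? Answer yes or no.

no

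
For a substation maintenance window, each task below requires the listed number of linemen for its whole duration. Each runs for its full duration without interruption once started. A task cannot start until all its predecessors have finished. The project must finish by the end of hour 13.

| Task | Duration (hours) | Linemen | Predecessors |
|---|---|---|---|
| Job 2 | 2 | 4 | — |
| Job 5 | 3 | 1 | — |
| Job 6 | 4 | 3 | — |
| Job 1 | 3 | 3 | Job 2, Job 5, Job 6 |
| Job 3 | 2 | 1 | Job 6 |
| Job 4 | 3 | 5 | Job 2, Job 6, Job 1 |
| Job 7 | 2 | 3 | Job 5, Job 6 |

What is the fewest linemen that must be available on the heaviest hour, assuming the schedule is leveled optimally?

6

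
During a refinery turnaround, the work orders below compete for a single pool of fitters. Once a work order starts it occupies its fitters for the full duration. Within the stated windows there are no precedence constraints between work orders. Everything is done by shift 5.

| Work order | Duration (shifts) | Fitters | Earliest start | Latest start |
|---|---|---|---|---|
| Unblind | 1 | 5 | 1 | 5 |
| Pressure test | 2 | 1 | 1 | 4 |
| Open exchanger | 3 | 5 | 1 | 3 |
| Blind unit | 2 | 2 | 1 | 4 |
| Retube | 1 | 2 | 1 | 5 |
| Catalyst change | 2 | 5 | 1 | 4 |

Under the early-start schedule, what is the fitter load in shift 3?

5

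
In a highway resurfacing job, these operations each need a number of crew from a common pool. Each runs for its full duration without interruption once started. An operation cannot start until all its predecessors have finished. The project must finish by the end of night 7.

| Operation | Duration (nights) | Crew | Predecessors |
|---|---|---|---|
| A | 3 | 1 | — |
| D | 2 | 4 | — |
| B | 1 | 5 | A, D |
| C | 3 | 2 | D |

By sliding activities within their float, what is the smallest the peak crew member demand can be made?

Early-start (A@1, D@1, B@4, C@3) gives peak 7: n1:5  n2:5  n3:3  n4:7  n5:2  n6:0  n7:0.
Shift C→5.
Schedule A@1, D@1, B@4, C@5: n1:5  n2:5  n3:1  n4:5  n5:2  n6:2  n7:2 — peak 5.

5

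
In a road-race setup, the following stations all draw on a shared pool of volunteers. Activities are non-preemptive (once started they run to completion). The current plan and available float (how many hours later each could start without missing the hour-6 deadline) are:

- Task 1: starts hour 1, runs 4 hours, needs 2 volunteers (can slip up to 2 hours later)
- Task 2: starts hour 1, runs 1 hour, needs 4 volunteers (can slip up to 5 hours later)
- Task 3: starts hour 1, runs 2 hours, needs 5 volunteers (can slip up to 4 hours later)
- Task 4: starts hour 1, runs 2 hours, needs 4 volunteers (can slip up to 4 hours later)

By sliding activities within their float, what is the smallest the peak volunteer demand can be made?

Early-start (Task 1@1, Task 2@1, Task 3@1, Task 4@1) gives peak 15: h1:15  h2:11  h3:2  h4:2  h5:0  h6:0.
Shift Task 3→5, Task 4→2.
Schedule Task 1@1, Task 2@1, Task 3@5, Task 4@2: h1:6  h2:6  h3:6  h4:2  h5:5  h6:5 — peak 6.

6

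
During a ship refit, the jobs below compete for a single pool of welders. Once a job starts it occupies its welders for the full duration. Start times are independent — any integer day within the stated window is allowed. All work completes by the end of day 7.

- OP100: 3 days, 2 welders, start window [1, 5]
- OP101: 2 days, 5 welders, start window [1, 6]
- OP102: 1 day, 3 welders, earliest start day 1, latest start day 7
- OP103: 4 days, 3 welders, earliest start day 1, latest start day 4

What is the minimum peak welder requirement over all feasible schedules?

Early-start (OP100@1, OP101@1, OP102@1, OP103@1) gives peak 13: d1:13  d2:10  d3:5  d4:3  d5:0  d6:0  d7:0.
Shift OP101→5, OP102→7.
Schedule OP100@1, OP101@5, OP102@7, OP103@1: d1:5  d2:5  d3:5  d4:3  d5:5  d6:5  d7:3 — peak 5.
Total welder-days = 31 over 7 days ⇒ peak ≥ ⌈31/7⌉ = 5, so 5 is optimal.

5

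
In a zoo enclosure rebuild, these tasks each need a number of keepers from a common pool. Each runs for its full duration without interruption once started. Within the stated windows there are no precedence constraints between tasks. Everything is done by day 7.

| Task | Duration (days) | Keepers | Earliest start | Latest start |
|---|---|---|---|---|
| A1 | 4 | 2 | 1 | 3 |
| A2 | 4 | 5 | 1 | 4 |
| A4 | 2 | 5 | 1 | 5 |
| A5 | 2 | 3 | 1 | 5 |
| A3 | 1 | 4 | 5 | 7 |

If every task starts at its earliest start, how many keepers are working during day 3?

At early start, day 3 has: A1, A2.
Demand: 2 + 5 = 7.

7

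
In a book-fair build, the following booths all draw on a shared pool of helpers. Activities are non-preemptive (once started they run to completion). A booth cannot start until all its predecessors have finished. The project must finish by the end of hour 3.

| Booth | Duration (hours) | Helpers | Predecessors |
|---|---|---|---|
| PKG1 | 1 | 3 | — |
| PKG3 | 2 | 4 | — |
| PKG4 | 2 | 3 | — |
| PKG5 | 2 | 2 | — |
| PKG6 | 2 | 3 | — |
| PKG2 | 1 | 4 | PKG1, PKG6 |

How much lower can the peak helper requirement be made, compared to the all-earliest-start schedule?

Early-start peak: h1:15  h2:12  h3:4 ⇒ 15.
Leveled (PKG1@1, PKG3@1, PKG4@2, PKG5@1, PKG6@1, PKG2@3): h1:12  h2:12  h3:7 ⇒ 12.
Reduction 15 − 12 = 3.

3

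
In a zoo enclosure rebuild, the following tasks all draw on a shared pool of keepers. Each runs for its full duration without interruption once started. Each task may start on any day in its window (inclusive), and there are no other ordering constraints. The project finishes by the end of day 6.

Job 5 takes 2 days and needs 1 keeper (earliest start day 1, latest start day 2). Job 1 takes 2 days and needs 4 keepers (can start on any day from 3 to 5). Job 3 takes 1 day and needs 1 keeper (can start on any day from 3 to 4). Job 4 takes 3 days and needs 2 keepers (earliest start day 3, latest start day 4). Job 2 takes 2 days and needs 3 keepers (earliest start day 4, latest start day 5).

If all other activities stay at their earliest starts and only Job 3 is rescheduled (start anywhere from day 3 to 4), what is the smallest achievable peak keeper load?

9

Job 3@3: d1:1  d2:1  d3:7  d4:9  d5:5  d6:0 → peak 9
Job 3@4: d1:1  d2:1  d3:6  d4:10  d5:5  d6:0 → peak 10
Best is Job 3@3, peak 9.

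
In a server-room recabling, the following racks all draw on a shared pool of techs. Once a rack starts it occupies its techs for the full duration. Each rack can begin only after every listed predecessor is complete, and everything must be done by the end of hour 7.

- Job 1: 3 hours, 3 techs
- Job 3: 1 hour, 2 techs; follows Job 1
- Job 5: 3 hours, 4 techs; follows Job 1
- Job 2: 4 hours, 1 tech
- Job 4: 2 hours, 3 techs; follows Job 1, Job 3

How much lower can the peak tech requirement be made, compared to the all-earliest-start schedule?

0

Early-start peak: h1:4  h2:4  h3:4  h4:7  h5:7  h6:7  h7:0 ⇒ 7.
Leveled (Job 1@1, Job 3@4, Job 5@4, Job 2@1, Job 4@5): h1:4  h2:4  h3:4  h4:7  h5:7  h6:7  h7:0 ⇒ 7.
Reduction 7 − 7 = 0.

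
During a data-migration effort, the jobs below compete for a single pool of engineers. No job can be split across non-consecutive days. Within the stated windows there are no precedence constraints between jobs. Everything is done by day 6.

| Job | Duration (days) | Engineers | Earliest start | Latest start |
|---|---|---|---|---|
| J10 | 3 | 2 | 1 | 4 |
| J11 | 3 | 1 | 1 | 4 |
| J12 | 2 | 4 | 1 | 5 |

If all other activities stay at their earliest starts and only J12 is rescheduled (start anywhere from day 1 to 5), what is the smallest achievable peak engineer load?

4

J12@1: d1:7  d2:7  d3:3  d4:0  d5:0  d6:0 → peak 7
J12@2: d1:3  d2:7  d3:7  d4:0  d5:0  d6:0 → peak 7
J12@3: d1:3  d2:3  d3:7  d4:4  d5:0  d6:0 → peak 7
J12@4: d1:3  d2:3  d3:3  d4:4  d5:4  d6:0 → peak 4
J12@5: d1:3  d2:3  d3:3  d4:0  d5:4  d6:4 → peak 4
Best is J12@4, peak 4.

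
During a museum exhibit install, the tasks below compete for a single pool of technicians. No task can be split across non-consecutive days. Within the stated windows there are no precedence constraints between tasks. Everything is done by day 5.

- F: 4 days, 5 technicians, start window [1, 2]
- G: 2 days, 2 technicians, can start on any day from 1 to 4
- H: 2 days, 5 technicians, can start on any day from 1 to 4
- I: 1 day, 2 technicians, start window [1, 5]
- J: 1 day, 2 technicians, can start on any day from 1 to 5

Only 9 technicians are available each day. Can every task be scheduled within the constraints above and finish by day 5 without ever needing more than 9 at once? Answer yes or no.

no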